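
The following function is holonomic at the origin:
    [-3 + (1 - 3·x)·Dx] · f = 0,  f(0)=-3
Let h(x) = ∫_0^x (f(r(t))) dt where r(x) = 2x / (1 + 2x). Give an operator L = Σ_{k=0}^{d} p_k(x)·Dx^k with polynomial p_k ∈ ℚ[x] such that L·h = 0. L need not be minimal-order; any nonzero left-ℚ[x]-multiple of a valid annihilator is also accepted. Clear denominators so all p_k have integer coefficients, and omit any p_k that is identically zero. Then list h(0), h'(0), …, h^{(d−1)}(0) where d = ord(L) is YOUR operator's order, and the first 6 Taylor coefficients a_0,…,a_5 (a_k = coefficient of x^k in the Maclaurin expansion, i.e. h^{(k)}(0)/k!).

L = 6·Dx + (-1 + 2·x + 8·x^2)·Dx^2  (order 2).
h: a_k = 0, -3, -9, -24, -72, -1152/5, …
ICs: h(0) = 0, h′(0) = -3.

f: a_k = -3, -9, -27, -81, -243, -729, …
h₀=f(r): pull back L_f along r ⇒ L₀.
∫: right-multiply L₀ by Dx.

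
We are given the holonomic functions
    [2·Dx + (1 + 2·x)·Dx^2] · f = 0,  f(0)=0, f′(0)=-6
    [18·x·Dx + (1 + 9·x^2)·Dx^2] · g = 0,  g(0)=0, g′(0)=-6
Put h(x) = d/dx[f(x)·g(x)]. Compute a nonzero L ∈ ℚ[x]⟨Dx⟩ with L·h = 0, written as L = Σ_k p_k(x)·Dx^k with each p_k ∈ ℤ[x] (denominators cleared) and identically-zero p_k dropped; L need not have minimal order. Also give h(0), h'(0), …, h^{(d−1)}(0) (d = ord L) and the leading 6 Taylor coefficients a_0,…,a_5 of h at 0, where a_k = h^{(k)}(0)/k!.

f: a_k = 0, -6, 6, -8, 12, -96/5, …
g: a_k = 0, -6, 0, 18, 0, -486/5, …
Product ⇒ symmetric product L₀, ord ≤ 4.
h₀' ⇒ L via d/dx closure of L₀.
L = (792 + 3024·x + 22680·x^2 + 102384·x^3 + 174960·x^4 + 151632·x^5 + 104976·x^7) + (332 + 4752·x + 28908·x^2 + 127008·x^3 + 351216·x^4 + 542376·x^5 + 408240·x^6 + 157464·x^7 + 367416·x^8)·Dx + (44 + 916·x + 6696·x^2 + 27252·x^3 + 85860·x^4 + 193428·x^5 + 279936·x^6 + 224532·x^7 + 157464·x^8 + 209952·x^9)·Dx^2 + (10 + 76·x + 418·x^2 + 1728·x^3 + 5391·x^4 + 12960·x^5 + 24948·x^6 + 34992·x^7 + 29889·x^8 + 26244·x^9 + 26244·x^10)·Dx^3  (order 3).
h: a_k = 0, 72, -108, -240, 180, 16632/5, …
ICs: h(0) = 0, h′(0) = 72, h′′(0) = -216.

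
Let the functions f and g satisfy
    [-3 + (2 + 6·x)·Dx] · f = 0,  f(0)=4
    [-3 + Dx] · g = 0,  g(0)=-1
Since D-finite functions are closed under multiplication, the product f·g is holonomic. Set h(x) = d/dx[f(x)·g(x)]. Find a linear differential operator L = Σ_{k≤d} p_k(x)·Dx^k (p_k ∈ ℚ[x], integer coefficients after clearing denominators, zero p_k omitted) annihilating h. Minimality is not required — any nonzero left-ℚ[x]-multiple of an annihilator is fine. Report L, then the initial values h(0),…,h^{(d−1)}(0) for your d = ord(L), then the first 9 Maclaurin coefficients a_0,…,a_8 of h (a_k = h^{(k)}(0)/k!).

L = (7 + 36·x + 36·x^2) + (-2 - 10·x - 12·x^2)·Dx  (order 1).
h: a_k = -18, -63, -459/4, -891/8, -8667/64, 21627/640, -818667/2560, 28832679/35840, -194321511/81920, …
ICs: h(0) = -18.

f: a_k = 4, 6, -9/2, 27/4, -405/32, 1701/64, -15309/256, 72171/512, -2814669/8192, …
g: a_k = -1, -3, -9/2, -9/2, -27/8, -81/40, -81/80, -243/560, -729/4480, …
L₀ := L_f ⊗_s L_g (sym. prod.), ord ≤ 1.
h=h₀': d/dx-closure on L₀ ⇒ L.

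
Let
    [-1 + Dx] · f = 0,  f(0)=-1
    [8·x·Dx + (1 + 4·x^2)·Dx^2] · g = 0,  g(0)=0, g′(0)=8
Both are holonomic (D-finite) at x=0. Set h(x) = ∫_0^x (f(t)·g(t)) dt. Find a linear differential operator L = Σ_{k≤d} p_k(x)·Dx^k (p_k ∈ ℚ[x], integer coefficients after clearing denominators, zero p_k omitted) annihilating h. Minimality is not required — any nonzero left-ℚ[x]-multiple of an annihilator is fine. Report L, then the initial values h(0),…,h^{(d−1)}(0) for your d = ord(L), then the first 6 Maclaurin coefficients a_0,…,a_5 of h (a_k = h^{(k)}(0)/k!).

f: a_k = -1, -1, -1/2, -1/6, -1/24, -1/120, …
g: a_k = 0, 8, 0, -32/3, 0, 128/5, …
Sym-product of L_f,L_g gives L₀ (≤ ord 2).
h=∫h₀ ⇒ L = L₀·Dx.
L = (1 - 8·x + 4·x^2)·Dx + (-2 + 8·x - 8·x^2)·Dx^2 + (1 + 4·x^2)·Dx^3  (order 3).
h: a_k = 0, 0, -4, -8/3, 5/3, 28/15, …
ICs: h(0) = 0, h′(0) = 0, h′′(0) = -8.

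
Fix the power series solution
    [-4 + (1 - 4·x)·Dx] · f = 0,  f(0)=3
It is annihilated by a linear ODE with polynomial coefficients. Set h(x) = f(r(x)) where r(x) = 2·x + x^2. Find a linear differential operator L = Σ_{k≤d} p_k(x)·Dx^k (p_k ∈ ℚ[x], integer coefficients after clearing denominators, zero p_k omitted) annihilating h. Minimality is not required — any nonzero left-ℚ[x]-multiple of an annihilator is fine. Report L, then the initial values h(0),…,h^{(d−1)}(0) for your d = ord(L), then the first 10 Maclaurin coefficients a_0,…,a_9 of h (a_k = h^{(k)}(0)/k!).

L = (8 + 8·x) + (-1 + 8·x + 4·x^2)·Dx  (order 1).
h: a_k = 3, 24, 204, 1728, 14640, 124032, 1050816, 8902656, 75424512, 639006720, …
ICs: h(0) = 3.

f: a_k = 3, 12, 48, 192, 768, 3072, 12288, 49152, 196608, 786432, …
h₀=f(r): pull back L_f along r ⇒ L₀.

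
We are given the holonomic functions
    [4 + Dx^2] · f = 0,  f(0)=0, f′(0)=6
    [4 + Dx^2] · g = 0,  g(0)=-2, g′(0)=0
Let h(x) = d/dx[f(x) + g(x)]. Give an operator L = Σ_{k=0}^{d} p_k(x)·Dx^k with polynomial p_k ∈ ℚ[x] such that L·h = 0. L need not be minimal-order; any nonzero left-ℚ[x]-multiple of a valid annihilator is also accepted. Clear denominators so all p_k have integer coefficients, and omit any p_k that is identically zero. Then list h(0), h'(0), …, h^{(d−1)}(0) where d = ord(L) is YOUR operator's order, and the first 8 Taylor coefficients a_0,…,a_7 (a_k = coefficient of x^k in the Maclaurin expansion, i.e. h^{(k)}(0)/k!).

L = 4 + Dx^2  (order 2).
h: a_k = 6, 8, -12, -16/3, 4, 16/15, -8/15, -32/315, …
ICs: h(0) = 6, h′(0) = 8.

f: a_k = 0, 6, 0, -4, 0, 4/5, 0, -8/105, …
g: a_k = -2, 0, 4, 0, -4/3, 0, 8/45, 0, …
f+g: L₀ = lclm(L_f,L_g), ord ≤ 2+2.
Differentiate: ansatz ord ≤ ord L₀ ⇒ L.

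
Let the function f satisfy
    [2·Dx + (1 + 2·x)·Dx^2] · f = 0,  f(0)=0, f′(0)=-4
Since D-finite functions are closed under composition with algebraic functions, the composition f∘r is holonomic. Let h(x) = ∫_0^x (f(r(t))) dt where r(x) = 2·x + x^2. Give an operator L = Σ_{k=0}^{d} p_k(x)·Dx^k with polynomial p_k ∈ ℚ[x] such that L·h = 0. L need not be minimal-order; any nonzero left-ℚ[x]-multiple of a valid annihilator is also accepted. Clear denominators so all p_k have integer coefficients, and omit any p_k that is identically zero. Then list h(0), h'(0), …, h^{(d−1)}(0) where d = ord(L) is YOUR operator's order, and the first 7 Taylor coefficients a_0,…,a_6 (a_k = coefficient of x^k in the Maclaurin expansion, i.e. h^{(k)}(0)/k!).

f: a_k = 0, -4, 4, -16/3, 8, -64/5, 64/3, …
h₀=f(r): pull back L_f along r ⇒ L₀.
Integrate: L := L₀·Dx.
L = (3 + 4·x + 2·x^2)·Dx^2 + (1 + 5·x + 6·x^2 + 2·x^3)·Dx^3  (order 3).
h: a_k = 0, 0, -4, 4, -20/3, 68/5, -464/15, …
ICs: h(0) = 0, h′(0) = 0, h′′(0) = -8.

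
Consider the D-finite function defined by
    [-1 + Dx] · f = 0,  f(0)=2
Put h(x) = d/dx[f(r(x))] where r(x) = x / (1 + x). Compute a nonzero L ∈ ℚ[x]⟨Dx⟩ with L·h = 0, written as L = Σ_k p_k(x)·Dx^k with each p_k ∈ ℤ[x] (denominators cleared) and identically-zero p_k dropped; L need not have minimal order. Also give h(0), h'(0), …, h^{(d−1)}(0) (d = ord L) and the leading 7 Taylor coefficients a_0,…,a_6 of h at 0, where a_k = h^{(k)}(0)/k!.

L = (-1 - 2·x) + (-1 - 2·x - x^2)·Dx  (order 1).
h: a_k = 2, -2, 1, 1/3, -19/12, 151/60, -1091/360, …
ICs: h(0) = 2.

f: a_k = 2, 2, 1, 1/3, 1/12, 1/60, 1/360, …
h₀=f(r): pull back L_f along r ⇒ L₀.
h₀' ⇒ L via d/dx closure of L₀.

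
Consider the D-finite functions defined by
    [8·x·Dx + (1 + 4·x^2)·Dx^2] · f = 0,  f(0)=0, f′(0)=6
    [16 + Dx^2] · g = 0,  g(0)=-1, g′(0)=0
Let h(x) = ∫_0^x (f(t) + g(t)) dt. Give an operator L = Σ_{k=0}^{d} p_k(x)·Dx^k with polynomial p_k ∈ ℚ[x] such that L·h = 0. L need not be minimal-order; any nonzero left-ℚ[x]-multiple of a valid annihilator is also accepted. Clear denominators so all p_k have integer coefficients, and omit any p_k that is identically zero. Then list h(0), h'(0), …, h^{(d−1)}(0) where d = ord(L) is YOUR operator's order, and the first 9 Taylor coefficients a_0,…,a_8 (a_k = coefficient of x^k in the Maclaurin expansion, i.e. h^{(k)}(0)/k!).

L = (-512·x + 5120·x^3 + 4096·x^5)·Dx^2 + (16 + 512·x^2 + 2304·x^4 + 2048·x^6)·Dx^3 + (-32·x + 320·x^3 + 256·x^5)·Dx^4 + (1 + 32·x^2 + 144·x^4 + 128·x^6)·Dx^5  (order 5).
h: a_k = 0, -1, 3, 8/3, -2, -32/15, 16/5, 256/315, -48/7, …
ICs: h(0) = 0, h′(0) = -1, h′′(0) = 6, h′′′(0) = 16, h′′′′(0) = -48.

f: a_k = 0, 6, 0, -8, 0, 96/5, 0, -384/7, 0, …
g: a_k = -1, 0, 8, 0, -32/3, 0, 256/45, 0, -512/315, …
L₀ := lclm(L_f,L_g); ord L₀ ≤ 2+2.
h=∫h₀ ⇒ L = L₀·Dx.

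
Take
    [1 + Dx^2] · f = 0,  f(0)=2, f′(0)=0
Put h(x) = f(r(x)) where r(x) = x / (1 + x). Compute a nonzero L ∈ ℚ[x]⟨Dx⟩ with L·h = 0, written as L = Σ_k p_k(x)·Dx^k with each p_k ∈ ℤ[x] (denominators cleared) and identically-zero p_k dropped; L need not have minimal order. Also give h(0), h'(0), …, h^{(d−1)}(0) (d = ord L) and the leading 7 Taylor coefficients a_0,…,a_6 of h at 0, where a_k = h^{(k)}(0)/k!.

f: a_k = 2, 0, -1, 0, 1/12, 0, -1/360, …
L₀ from L_f via x↦r, Dx↦r'^{-1}Dx.
L = 1 + (2 + 6·x + 6·x^2 + 2·x^3)·Dx + (1 + 4·x + 6·x^2 + 4·x^3 + x^4)·Dx^2  (order 2).
h: a_k = 2, 0, -1, 2, -35/12, 11/3, -1501/360, …
ICs: h(0) = 2, h′(0) = 0.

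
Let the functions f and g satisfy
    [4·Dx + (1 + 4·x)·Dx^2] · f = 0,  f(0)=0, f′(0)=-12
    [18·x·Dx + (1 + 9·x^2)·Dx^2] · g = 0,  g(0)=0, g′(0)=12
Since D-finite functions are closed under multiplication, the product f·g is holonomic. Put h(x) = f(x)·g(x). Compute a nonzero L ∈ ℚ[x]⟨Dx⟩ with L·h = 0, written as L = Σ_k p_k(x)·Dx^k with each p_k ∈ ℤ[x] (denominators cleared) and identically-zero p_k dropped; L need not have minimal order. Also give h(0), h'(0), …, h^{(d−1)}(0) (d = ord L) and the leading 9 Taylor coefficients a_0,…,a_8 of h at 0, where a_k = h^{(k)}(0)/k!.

L = (2448 + 17280·x + 76464·x^2 + 518400·x^3 + 1399680·x^4 + 2426112·x^5 + 1679616·x^7)·Dx + (452 + 10800·x + 98028·x^2 + 491184·x^3 + 1840320·x^4 + 4339008·x^5 + 6531840·x^6 + 1259712·x^7 + 5878656·x^8)·Dx^2 + (136 + 1912·x + 18576·x^2 + 103608·x^3 + 389448·x^4 + 1100304·x^5 + 2239488·x^6 + 3277584·x^7 + 1259712·x^8 + 3359232·x^9)·Dx^3 + (13 + 176·x + 1234·x^2 + 6048·x^3 + 22833·x^4 + 68688·x^5 + 154224·x^6 + 279936·x^7 + 399492·x^8 + 209952·x^9 + 419904·x^10)·Dx^4  (order 4).
h: a_k = 0, 0, -144, 288, -336, 1440, -37008/5, 111648/5, -297936/5, …
ICs: h(0) = 0, h′(0) = 0, h′′(0) = -288, h′′′(0) = 1728.

f: a_k = 0, -12, 24, -64, 192, -3072/5, 2048, -49152/7, 24576, …
g: a_k = 0, 12, 0, -36, 0, 972/5, 0, -8748/7, 0, …
L₀ := L_f ⊗_s L_g (sym. prod.), ord ≤ 4.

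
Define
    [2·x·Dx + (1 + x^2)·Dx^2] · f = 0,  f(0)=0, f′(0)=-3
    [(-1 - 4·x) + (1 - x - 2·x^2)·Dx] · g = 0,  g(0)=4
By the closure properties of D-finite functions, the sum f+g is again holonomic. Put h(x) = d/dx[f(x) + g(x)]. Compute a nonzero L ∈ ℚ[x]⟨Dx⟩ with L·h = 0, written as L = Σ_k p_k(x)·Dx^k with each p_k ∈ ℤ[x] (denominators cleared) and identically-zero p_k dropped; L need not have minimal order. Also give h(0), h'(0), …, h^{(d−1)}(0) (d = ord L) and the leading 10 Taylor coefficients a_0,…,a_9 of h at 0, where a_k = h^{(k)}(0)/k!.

L = (6 - 24·x - 162·x^2 - 240·x^3 - 384·x^4 - 48·x^6) + (-16 - 74·x - 88·x^2 - 226·x^3 - 212·x^4 - 304·x^5 - 12·x^6 - 48·x^7)·Dx + (3 + 4·x + 8·x^2 - 28·x^3 - 27·x^4 - 36·x^5 - 40·x^6 - 4·x^7 - 8·x^8)·Dx^2  (order 2).
h: a_k = 1, 24, 63, 176, 417, 1032, 2383, 5472, 12273, 27320, …
ICs: h(0) = 1, h′(0) = 24.

f: a_k = 0, -3, 0, 1, 0, -3/5, 0, 3/7, 0, -1/3, …
g: a_k = 4, 4, 12, 20, 44, 84, 172, 340, 684, 1364, …
Weyl lclm of L_f,L_g ⇒ L₀ (ord ≤ 3).
Derive L from L₀ (diff closure).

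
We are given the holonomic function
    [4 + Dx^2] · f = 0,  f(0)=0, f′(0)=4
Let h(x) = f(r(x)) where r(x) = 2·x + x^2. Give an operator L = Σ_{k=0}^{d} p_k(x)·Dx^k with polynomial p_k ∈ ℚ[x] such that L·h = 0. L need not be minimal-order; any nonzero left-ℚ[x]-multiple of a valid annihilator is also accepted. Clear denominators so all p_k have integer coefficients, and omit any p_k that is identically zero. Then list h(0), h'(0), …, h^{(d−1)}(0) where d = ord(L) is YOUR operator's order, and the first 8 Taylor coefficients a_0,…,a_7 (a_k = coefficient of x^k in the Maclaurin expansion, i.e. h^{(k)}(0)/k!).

f: a_k = 0, 4, 0, -8/3, 0, 8/15, 0, -16/315, …
f∘r: x↦r, Dx↦Dx/r' in L_f ⇒ L₀.
L = (16 + 48·x + 48·x^2 + 16·x^3) - Dx + (1 + x)·Dx^2  (order 2).
h: a_k = 0, 8, 4, -64/3, -32, 16/15, 40, 11392/315, …
ICs: h(0) = 0, h′(0) = 8.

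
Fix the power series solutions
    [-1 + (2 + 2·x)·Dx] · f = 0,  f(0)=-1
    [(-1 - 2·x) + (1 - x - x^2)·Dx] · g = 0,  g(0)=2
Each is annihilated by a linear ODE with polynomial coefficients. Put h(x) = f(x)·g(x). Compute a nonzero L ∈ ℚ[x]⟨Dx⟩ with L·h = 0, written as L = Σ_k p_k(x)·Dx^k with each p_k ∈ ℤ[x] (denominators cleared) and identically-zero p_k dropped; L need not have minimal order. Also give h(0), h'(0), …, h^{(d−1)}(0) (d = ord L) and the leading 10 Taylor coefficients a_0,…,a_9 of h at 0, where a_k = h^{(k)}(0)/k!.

f: a_k = -1, -1/2, 1/8, -1/16, 5/128, -7/256, 21/1024, -33/2048, 429/32768, -715/65536, …
g: a_k = 2, 2, 4, 6, 10, 16, 26, 42, 68, 110, …
h₀=f·g: eliminate ⇒ L₀, order ≤ 1·1.
L = (3 + 5·x + 3·x^2) + (-2 + 4·x^2 + 2·x^3)·Dx  (order 1).
h: a_k = -2, -3, -19/4, -63/8, -803/64, -2621/128, -16887/512, -54775/1024, -1416355/16384, -4586225/32768, …
ICs: h(0) = -2.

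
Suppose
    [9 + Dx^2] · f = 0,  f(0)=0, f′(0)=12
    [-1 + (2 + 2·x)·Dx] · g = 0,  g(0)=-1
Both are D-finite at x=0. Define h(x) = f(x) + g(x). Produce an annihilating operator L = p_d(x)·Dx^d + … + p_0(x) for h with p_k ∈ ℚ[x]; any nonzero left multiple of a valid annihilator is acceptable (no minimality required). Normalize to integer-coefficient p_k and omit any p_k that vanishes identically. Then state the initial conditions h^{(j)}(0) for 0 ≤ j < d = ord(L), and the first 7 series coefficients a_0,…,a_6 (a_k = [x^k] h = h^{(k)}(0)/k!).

f: a_k = 0, 12, 0, -18, 0, 81/10, 0, …
g: a_k = -1, -1/2, 1/8, -1/16, 5/128, -7/256, 21/1024, …
L₀ := lclm(L_f,L_g); ord L₀ ≤ 2+1.
L = (-351 - 648·x - 324·x^2) + (630 + 1926·x + 1944·x^2 + 648·x^3)·Dx + (-39 - 72·x - 36·x^2)·Dx^2 + (70 + 214·x + 216·x^2 + 72·x^3)·Dx^3  (order 3).
h: a_k = -1, 23/2, 1/8, -289/16, 5/128, 10333/1280, 21/1024, …
ICs: h(0) = -1, h′(0) = 23/2, h′′(0) = 1/4.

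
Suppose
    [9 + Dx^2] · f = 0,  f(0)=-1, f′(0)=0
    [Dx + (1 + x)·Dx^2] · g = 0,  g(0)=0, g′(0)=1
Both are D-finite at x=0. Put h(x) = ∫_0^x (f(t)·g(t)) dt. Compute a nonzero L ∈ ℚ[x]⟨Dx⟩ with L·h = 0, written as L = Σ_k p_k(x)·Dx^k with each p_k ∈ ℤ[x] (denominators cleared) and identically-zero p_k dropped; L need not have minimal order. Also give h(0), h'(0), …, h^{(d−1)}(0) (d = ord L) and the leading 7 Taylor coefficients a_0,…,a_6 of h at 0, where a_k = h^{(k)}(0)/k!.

f: a_k = -1, 0, 9/2, 0, -27/8, 0, 81/80, …
g: a_k = 0, 1, -1/2, 1/3, -1/4, 1/5, -1/6, …
h₀=f·g: eliminate ⇒ L₀, order ≤ 2·2.
∫: right-multiply L₀ by Dx.
L = (2493 + 10854·x + 17091·x^2 + 11664·x^3 + 2916·x^4)·Dx + (612 + 1908·x + 1944·x^2 + 648·x^3)·Dx^2 + (592 + 2484·x + 3834·x^2 + 2592·x^3 + 648·x^4)·Dx^3 + (68 + 212·x + 216·x^2 + 72·x^3)·Dx^4 + (35 + 142·x + 215·x^2 + 144·x^3 + 36·x^4)·Dx^5  (order 5).
h: a_k = 0, 0, -1/2, 1/6, 25/24, -2/5, -83/240, …
ICs: h(0) = 0, h′(0) = 0, h′′(0) = -1, h′′′(0) = 1, h′′′′(0) = 25.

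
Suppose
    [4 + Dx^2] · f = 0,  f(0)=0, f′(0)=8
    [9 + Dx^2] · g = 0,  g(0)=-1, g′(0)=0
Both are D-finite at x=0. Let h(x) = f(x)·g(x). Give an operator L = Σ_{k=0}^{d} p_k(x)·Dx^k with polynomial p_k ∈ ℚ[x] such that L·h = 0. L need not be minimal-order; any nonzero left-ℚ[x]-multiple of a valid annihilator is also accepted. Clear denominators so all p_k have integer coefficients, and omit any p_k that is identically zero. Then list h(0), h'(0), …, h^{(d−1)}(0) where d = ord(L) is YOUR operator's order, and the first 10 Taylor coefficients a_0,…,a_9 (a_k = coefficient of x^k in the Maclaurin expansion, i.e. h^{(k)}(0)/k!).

f: a_k = 0, 8, 0, -16/3, 0, 16/15, 0, -32/315, 0, 16/2835, …
g: a_k = -1, 0, 9/2, 0, -27/8, 0, 81/80, 0, -729/4480, 0, …
f·g: L₀ = L_f ⊗_s L_g, ord ≤ 2·2.
L = 25 + 26·Dx^2 + Dx^4  (order 4).
h: a_k = 0, -8, 0, 124/3, 0, -781/15, 0, 19531/630, 0, -488281/45360, …
ICs: h(0) = 0, h′(0) = -8, h′′(0) = 0, h′′′(0) = 248.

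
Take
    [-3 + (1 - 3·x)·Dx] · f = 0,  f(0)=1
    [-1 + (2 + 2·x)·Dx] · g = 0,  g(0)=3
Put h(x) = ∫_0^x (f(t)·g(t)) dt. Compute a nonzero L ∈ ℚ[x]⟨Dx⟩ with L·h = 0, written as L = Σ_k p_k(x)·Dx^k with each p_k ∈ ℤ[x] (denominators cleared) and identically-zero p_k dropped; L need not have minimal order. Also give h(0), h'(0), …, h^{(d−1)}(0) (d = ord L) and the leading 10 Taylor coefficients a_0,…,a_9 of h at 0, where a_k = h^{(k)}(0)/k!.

f: a_k = 1, 3, 9, 27, 81, 243, 729, 2187, 6561, 19683, …
g: a_k = 3, 3/2, -3/8, 3/16, -15/128, 21/256, -63/1024, 99/2048, -1287/32768, 2145/65536, …
f·g: L₀ = L_f ⊗_s L_g, ord ≤ 1·1.
Integrate: L := L₀·Dx.
L = (7 + 3·x)·Dx + (-2 + 4·x + 6·x^2)·Dx^2  (order 2).
h: a_k = 0, 3, 21/4, 83/8, 1497/64, 35913/640, 71833/512, 2585925/7168, 15515649/16384, 82749985/32768, …
ICs: h(0) = 0, h′(0) = 3.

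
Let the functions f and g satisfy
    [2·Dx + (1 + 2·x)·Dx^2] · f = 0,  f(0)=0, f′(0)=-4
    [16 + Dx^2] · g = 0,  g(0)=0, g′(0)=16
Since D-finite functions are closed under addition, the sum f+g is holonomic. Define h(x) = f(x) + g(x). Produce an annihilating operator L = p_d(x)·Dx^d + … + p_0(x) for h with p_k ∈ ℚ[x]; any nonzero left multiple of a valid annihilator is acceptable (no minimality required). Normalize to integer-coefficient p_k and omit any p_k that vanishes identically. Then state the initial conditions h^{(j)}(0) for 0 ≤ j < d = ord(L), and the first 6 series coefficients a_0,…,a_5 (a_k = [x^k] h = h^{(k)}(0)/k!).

L = (160 + 256·x + 256·x^2)·Dx + (48 + 224·x + 384·x^2 + 256·x^3)·Dx^2 + (10 + 16·x + 16·x^2)·Dx^3 + (3 + 14·x + 24·x^2 + 16·x^3)·Dx^4  (order 4).
h: a_k = 0, 12, 4, -48, 8, 64/3, …
ICs: h(0) = 0, h′(0) = 12, h′′(0) = 8, h′′′(0) = -288.

f: a_k = 0, -4, 4, -16/3, 8, -64/5, …
g: a_k = 0, 16, 0, -128/3, 0, 512/15, …
f+g: L₀ = lclm(L_f,L_g), ord ≤ 2+2.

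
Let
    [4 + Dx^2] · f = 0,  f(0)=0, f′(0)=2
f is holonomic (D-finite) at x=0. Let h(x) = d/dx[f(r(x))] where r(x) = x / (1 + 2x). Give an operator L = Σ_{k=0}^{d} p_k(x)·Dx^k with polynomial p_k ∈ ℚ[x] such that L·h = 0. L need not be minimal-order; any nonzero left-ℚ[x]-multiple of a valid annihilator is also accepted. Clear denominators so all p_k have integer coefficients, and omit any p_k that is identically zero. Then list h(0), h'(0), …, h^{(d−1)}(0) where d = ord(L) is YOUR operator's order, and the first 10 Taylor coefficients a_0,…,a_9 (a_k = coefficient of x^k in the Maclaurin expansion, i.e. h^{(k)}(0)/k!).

L = (28 + 96·x + 96·x^2) + (12 + 72·x + 144·x^2 + 96·x^3)·Dx + (1 + 8·x + 24·x^2 + 32·x^3 + 16·x^4)·Dx^2  (order 2).
h: a_k = 2, -8, 20, -32, 4/3, 240, -55448/45, 203648/45, -896716/63, 2558960/63, …
ICs: h(0) = 2, h′(0) = -8.

f: a_k = 0, 2, 0, -4/3, 0, 4/15, 0, -8/315, 0, 4/2835, …
Substitute x→r, Dx→(1/r')Dx; clear ⇒ L₀.
Differentiate: ansatz ord ≤ ord L₀ ⇒ L.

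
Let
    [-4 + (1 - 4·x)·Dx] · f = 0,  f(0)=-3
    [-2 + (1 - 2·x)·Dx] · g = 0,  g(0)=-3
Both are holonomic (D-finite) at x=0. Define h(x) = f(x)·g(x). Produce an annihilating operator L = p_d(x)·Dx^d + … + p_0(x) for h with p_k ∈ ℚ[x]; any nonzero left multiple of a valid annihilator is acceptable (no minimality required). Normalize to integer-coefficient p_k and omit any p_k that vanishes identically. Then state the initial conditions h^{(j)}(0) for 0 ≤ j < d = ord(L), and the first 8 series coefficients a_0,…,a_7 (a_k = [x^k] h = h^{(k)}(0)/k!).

L = (-6 + 16·x) + (1 - 6·x + 8·x^2)·Dx  (order 1).
h: a_k = 9, 54, 252, 1080, 4464, 18144, 73152, 293760, …
ICs: h(0) = 9.

f: a_k = -3, -12, -48, -192, -768, -3072, -12288, -49152, …
g: a_k = -3, -6, -12, -24, -48, -96, -192, -384, …
f·g: L₀ = L_f ⊗_s L_g, ord ≤ 1·1.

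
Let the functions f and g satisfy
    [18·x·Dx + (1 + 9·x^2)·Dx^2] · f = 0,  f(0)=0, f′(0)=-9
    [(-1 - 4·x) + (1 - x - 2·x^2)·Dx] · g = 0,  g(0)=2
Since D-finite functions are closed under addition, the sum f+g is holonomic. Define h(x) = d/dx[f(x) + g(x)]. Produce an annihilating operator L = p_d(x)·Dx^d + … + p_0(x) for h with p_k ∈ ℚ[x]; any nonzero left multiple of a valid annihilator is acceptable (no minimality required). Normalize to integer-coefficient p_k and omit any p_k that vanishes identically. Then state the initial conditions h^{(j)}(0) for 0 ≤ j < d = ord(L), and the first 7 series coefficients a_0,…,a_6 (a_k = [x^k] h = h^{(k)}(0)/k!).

f: a_k = 0, -9, 0, 27, 0, -729/5, 0, …
g: a_k = 2, 2, 6, 10, 22, 42, 86, …
L₀ := lclm(L_f,L_g); ord L₀ ≤ 2+1.
h₀' ⇒ L via d/dx closure of L₀.
L = (18 - 72·x - 918·x^2 - 1872·x^3 - 4608·x^4 - 1296·x^6) + (-8 - 30·x - 278·x^3 - 1788·x^4 - 3216·x^5 - 324·x^6 - 1296·x^7)·Dx + (1 + 4·x + 24·x^2 + 4·x^3 + 103·x^4 - 300·x^5 - 312·x^6 - 108·x^7 - 216·x^8)·Dx^2  (order 2).
h: a_k = -7, 12, 111, 88, -519, 516, 7751, …
ICs: h(0) = -7, h′(0) = 12.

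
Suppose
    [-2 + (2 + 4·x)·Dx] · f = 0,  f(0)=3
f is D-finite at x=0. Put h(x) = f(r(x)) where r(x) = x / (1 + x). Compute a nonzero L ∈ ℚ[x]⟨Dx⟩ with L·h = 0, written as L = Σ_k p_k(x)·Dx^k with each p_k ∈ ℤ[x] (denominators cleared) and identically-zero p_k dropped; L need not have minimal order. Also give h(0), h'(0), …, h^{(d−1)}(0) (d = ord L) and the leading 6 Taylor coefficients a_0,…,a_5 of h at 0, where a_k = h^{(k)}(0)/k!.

L = -1 + (1 + 4·x + 3·x^2)·Dx  (order 1).
h: a_k = 3, 3, -9/2, 15/2, -111/8, 225/8, …
ICs: h(0) = 3.

f: a_k = 3, 3, -3/2, 3/2, -15/8, 21/8, …
Substitute x→r, Dx→(1/r')Dx; clear ⇒ L₀.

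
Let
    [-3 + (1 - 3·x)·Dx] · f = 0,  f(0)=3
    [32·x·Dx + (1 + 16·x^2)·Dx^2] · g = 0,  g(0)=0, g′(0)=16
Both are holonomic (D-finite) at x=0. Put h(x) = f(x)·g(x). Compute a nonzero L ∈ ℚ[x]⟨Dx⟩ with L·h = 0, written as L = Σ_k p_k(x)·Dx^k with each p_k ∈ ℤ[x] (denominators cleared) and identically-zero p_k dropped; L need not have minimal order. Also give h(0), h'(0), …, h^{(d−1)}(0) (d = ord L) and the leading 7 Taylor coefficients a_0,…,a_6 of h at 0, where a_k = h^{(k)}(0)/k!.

f: a_k = 3, 9, 27, 81, 243, 729, 2187, …
g: a_k = 0, 16, 0, -256/3, 0, 4096/5, 0, …
f·g: L₀ = L_f ⊗_s L_g, ord ≤ 1·2.
L = 96·x + (6 - 32·x + 192·x^2)·Dx + (-1 + 3·x - 16·x^2 + 48·x^3)·Dx^2  (order 2).
h: a_k = 0, 48, 144, 176, 528, 20208/5, 60624/5, …
ICs: h(0) = 0, h′(0) = 48.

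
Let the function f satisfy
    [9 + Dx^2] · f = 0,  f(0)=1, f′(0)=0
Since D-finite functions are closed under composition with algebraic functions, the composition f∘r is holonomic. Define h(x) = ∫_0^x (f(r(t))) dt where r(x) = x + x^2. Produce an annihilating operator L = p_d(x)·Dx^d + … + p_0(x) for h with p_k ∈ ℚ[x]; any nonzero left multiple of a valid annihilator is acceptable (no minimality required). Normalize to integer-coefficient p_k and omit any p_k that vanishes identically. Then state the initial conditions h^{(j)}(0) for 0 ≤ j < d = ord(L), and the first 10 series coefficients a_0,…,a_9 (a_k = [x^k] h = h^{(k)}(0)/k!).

f: a_k = 1, 0, -9/2, 0, 27/8, 0, -81/80, 0, 729/4480, 0, …
L₀ from L_f via x↦r, Dx↦r'^{-1}Dx.
h=∫h₀ ⇒ L = L₀·Dx.
L = (9 + 54·x + 108·x^2 + 72·x^3)·Dx - 2·Dx^2 + (1 + 2·x)·Dx^3  (order 3).
h: a_k = 0, 1, 0, -3/2, -9/4, -9/40, 9/4, 1539/560, 297/320, -5799/4480, …
ICs: h(0) = 0, h′(0) = 1, h′′(0) = 0.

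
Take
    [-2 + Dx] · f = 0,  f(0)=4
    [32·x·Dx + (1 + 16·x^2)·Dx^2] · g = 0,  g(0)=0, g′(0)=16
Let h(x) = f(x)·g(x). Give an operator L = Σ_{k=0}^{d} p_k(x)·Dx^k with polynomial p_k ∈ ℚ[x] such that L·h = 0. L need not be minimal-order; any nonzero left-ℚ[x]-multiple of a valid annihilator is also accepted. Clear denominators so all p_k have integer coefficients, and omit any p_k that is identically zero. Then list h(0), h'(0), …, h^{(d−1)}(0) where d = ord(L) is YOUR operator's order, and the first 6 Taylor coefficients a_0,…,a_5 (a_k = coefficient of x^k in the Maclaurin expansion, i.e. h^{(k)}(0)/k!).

f: a_k = 4, 8, 8, 16/3, 8/3, 16/15, …
g: a_k = 0, 16, 0, -256/3, 0, 4096/5, …
L₀ := L_f ⊗_s L_g (sym. prod.), ord ≤ 2.
L = (4 - 64·x + 64·x^2) + (-4 + 32·x - 64·x^2)·Dx + (1 + 16·x^2)·Dx^2  (order 2).
h: a_k = 0, 64, 128, -640/3, -1792/3, 13184/5, …
ICs: h(0) = 0, h′(0) = 64.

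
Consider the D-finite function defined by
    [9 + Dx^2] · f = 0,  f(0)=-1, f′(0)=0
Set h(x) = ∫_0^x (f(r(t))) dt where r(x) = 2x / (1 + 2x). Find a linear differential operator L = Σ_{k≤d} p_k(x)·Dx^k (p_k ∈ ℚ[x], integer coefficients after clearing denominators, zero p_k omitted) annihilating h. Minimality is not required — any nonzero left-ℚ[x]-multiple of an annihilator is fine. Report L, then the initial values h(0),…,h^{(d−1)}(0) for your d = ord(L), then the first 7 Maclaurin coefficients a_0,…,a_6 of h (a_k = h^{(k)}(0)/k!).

f: a_k = -1, 0, 9/2, 0, -27/8, 0, 81/80, …
Substitute x→r, Dx→(1/r')Dx; clear ⇒ L₀.
h=∫₀ˣh₀: take L = L₀·Dx.
L = 36·Dx + (4 + 24·x + 48·x^2 + 32·x^3)·Dx^2 + (1 + 8·x + 24·x^2 + 32·x^3 + 16·x^4)·Dx^3  (order 3).
h: a_k = 0, -1, 0, 6, -18, 162/5, -24, …
ICs: h(0) = 0, h′(0) = -1, h′′(0) = 0.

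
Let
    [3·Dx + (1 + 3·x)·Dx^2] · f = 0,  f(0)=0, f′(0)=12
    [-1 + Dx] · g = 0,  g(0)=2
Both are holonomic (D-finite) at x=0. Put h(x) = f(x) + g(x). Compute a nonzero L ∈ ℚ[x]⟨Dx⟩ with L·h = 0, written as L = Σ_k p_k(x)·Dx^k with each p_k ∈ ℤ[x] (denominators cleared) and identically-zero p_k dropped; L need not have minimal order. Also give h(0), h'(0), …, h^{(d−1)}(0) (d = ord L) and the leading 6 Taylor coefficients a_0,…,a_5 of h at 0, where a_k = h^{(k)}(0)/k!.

L = (-21 - 9·x)·Dx + (17 - 6·x - 9·x^2)·Dx^2 + (4 + 15·x + 9·x^2)·Dx^3  (order 3).
h: a_k = 2, 14, -17, 109/3, -971/12, 2333/12, …
ICs: h(0) = 2, h′(0) = 14, h′′(0) = -34.

f: a_k = 0, 12, -18, 36, -81, 972/5, …
g: a_k = 2, 2, 1, 1/3, 1/12, 1/60, …
h₀=f+g: left-lcm gives L₀, ord ≤ 3.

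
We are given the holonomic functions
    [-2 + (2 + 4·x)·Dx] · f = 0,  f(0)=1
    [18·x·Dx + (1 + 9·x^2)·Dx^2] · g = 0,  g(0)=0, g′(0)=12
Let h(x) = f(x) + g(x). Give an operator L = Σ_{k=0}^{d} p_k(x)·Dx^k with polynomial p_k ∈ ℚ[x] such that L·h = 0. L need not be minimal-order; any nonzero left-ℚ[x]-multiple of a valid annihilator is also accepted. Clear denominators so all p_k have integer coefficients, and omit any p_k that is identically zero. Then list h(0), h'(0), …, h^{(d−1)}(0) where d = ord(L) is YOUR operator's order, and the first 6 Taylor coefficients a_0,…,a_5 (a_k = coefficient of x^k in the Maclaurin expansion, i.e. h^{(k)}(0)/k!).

f: a_k = 1, 1, -1/2, 1/2, -5/8, 7/8, …
g: a_k = 0, 12, 0, -36, 0, 972/5, …
h₀=f+g: left-lcm gives L₀, ord ≤ 3.
L = (-18 - 90·x + 486·x^2 + 486·x^3)·Dx + (-21 - 72·x + 360·x^2 + 1944·x^3 + 1701·x^4)·Dx^2 + (-1 + 16·x + 54·x^2 + 198·x^3 + 567·x^4 + 486·x^5)·Dx^3  (order 3).
h: a_k = 1, 13, -1/2, -71/2, -5/8, 7811/40, …
ICs: h(0) = 1, h′(0) = 13, h′′(0) = -1.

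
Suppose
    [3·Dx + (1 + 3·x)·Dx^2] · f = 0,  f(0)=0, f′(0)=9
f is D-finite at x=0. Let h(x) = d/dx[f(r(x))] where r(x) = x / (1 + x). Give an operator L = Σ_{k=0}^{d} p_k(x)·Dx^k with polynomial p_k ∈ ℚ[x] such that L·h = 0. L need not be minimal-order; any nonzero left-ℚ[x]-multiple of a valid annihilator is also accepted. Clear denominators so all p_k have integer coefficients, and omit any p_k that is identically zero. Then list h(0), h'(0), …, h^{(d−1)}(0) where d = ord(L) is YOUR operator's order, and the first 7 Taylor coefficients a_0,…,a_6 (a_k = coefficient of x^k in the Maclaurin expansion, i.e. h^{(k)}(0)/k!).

f: a_k = 0, 9, -27/2, 27, -243/4, 729/5, -729/2, …
Substitute x→r, Dx→(1/r')Dx; clear ⇒ L₀.
h₀' ⇒ L via d/dx closure of L₀.
L = (5 + 8·x) + (1 + 5·x + 4·x^2)·Dx  (order 1).
h: a_k = 9, -45, 189, -765, 3069, -12285, 49149, …
ICs: h(0) = 9.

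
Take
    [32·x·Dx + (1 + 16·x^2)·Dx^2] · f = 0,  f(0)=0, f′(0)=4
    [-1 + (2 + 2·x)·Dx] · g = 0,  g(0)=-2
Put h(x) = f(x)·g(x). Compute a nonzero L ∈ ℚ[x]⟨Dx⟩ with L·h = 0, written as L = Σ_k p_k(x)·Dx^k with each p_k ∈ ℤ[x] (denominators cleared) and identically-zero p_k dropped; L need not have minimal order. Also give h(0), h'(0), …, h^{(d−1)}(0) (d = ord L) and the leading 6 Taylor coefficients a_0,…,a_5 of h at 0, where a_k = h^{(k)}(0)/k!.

f: a_k = 0, 4, 0, -64/3, 0, 1024/5, …
g: a_k = -2, -1, 1/4, -1/8, 5/64, -7/128, …
Product ⇒ symmetric product L₀, ord ≤ 2.
L = (3 - 64·x - 16·x^2) + (-4 + 124·x + 192·x^2 + 64·x^3)·Dx + (4 + 8·x + 68·x^2 + 128·x^3 + 64·x^4)·Dx^2  (order 2).
h: a_k = 0, -8, -4, 131/3, 125/6, -99509/240, …
ICs: h(0) = 0, h′(0) = -8.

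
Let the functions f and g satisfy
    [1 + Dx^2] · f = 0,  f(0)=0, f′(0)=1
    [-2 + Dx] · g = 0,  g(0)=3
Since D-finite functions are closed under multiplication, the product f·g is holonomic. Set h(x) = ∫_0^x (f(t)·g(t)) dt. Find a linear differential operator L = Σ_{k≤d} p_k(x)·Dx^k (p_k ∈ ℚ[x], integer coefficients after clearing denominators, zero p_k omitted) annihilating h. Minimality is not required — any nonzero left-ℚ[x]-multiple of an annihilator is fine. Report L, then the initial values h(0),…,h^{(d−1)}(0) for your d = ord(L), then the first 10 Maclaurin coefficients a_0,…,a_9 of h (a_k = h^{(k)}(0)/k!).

L = 5·Dx - 4·Dx^2 + Dx^3  (order 3).
h: a_k = 0, 0, 3/2, 2, 11/8, 3/5, 41/240, 11/420, -29/13440, -1/360, …
ICs: h(0) = 0, h′(0) = 0, h′′(0) = 3.

f: a_k = 0, 1, 0, -1/6, 0, 1/120, 0, -1/5040, 0, 1/362880, …
g: a_k = 3, 6, 6, 4, 2, 4/5, 4/15, 8/105, 2/105, 4/945, …
Product ⇒ symmetric product L₀, ord ≤ 2.
h=∫h₀ ⇒ L = L₀·Dx.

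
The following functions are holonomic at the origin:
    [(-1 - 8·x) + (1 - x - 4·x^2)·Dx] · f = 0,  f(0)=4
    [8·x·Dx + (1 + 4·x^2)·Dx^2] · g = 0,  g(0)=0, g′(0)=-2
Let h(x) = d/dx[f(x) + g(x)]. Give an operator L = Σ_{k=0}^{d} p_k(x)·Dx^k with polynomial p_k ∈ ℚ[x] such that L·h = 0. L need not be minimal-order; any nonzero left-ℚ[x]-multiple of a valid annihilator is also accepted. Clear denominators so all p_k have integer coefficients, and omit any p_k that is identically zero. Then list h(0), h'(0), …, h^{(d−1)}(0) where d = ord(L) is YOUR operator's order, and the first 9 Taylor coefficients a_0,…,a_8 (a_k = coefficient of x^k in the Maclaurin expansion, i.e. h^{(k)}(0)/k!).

f: a_k = 4, 4, 20, 36, 116, 260, 724, 1764, 4660, …
g: a_k = 0, -2, 0, 8/3, 0, -32/5, 0, 128/7, 0, …
f+g: L₀ = lclm(L_f,L_g), ord ≤ 1+2.
h₀' ⇒ L via d/dx closure of L₀.
L = (-40 + 160·x + 2272·x^2 + 4608·x^3 + 16896·x^4 + 6144·x^6) + (31 + 264·x + 364·x^2 + 2208·x^3 + 4160·x^4 + 12800·x^5 + 768·x^6 + 6144·x^7)·Dx + (-5 - 11·x - 80·x^2 + 116·x^3 + 80·x^4 + 704·x^5 + 1536·x^6 + 256·x^7 + 1024·x^8)·Dx^2  (order 2).
h: a_k = 2, 40, 116, 464, 1268, 4344, 12476, 37280, 104932, …
ICs: h(0) = 2, h′(0) = 40.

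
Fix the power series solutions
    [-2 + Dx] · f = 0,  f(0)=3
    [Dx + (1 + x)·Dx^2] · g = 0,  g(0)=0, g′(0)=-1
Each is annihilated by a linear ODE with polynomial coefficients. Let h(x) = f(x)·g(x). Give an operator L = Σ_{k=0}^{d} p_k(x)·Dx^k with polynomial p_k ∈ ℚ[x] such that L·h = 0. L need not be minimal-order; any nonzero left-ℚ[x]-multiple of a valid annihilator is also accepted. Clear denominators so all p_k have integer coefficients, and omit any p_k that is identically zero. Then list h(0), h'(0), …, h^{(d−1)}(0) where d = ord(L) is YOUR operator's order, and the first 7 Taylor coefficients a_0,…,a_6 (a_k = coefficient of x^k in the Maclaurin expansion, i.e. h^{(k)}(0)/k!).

f: a_k = 3, 6, 6, 4, 2, 4/5, 4/15, …
g: a_k = 0, -1, 1/2, -1/3, 1/4, -1/5, 1/6, …
L₀ := L_f ⊗_s L_g (sym. prod.), ord ≤ 2.
L = (2 + 4·x) + (-3 - 4·x)·Dx + (1 + x)·Dx^2  (order 2).
h: a_k = 0, -3, -9/2, -4, -9/4, -11/10, -1/3, …
ICs: h(0) = 0, h′(0) = -3.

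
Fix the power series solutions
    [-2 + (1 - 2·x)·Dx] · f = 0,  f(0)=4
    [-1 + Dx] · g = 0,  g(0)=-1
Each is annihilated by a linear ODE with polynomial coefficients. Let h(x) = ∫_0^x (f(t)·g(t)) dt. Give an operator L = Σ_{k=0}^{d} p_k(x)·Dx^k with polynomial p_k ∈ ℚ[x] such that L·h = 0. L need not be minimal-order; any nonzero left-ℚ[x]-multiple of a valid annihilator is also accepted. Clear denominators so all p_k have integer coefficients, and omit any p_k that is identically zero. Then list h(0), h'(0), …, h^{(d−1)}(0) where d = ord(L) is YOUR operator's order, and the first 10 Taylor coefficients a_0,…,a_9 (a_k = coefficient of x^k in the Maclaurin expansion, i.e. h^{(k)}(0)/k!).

L = (3 - 2·x)·Dx + (-1 + 2·x)·Dx^2  (order 2).
h: a_k = 0, -4, -6, -26/3, -79/6, -211/10, -6331/180, -75973/1260, -354541/3360, -17017969/90720, …
ICs: h(0) = 0, h′(0) = -4.

f: a_k = 4, 8, 16, 32, 64, 128, 256, 512, 1024, 2048, …
g: a_k = -1, -1, -1/2, -1/6, -1/24, -1/120, -1/720, -1/5040, -1/40320, -1/362880, …
h₀=f·g: eliminate ⇒ L₀, order ≤ 1·1.
Integrate: L := L₀·Dx.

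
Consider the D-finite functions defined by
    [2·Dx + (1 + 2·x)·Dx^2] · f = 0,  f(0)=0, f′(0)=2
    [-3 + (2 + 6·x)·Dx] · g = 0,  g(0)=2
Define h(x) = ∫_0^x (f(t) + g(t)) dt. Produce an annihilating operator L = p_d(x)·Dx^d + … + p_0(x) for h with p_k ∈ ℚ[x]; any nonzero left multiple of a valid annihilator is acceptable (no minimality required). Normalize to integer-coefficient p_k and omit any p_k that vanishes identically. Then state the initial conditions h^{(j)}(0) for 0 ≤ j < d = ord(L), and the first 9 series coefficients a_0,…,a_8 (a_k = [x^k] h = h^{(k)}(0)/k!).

f: a_k = 0, 2, -2, 8/3, -4, 32/5, -32/3, 128/7, -32, …
g: a_k = 2, 3, -9/4, 27/8, -405/64, 1701/128, -15309/512, 72171/1024, -2814669/16384, …
L₀ := lclm(L_f,L_g); ord L₀ ≤ 2+1.
Integrate: L := L₀·Dx.
L = (-6 + 36·x)·Dx^2 + (5 + 84·x + 180·x^2)·Dx^3 + (2 + 22·x + 72·x^2 + 72·x^3)·Dx^4  (order 4).
h: a_k = 0, 2, 5/2, -17/12, 145/96, -661/320, 12601/3840, -62311/10752, 636269/57344, …
ICs: h(0) = 0, h′(0) = 2, h′′(0) = 5, h′′′(0) = -17/2.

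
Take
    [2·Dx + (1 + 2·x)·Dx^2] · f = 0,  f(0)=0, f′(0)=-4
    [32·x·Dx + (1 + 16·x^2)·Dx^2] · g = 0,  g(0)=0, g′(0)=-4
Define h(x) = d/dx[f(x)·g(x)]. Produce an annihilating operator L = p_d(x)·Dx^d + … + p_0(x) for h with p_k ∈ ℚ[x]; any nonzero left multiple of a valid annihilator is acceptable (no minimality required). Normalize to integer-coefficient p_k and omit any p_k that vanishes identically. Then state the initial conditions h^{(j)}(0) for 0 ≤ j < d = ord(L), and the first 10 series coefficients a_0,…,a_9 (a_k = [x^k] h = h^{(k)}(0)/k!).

L = (2304 + 8960·x + 114688·x^2 + 552960·x^3 + 983040·x^4 + 851968·x^5 + 1048576·x^7) + (1032 + 14720·x + 111872·x^2 + 616448·x^3 + 1884160·x^4 + 3047424·x^5 + 2293760·x^6 + 1572864·x^7 + 3670016·x^8)·Dx + (72 + 2512·x + 19968·x^2 + 99072·x^3 + 393216·x^4 + 1019904·x^5 + 1572864·x^6 + 1376256·x^7 + 1572864·x^8 + 2097152·x^9)·Dx^2 + (17 + 132·x + 964·x^2 + 4864·x^3 + 18432·x^4 + 55296·x^5 + 129024·x^6 + 196608·x^7 + 196608·x^8 + 262144·x^9 + 262144·x^10)·Dx^3  (order 3).
h: a_k = 0, 32, -48, -256, 800/3, 68096/15, -77056/15, -335872/5, 2495744/35, 334913536/315, …
ICs: h(0) = 0, h′(0) = 32, h′′(0) = -96.

f: a_k = 0, -4, 4, -16/3, 8, -64/5, 64/3, -256/7, 64, -1024/9, …
g: a_k = 0, -4, 0, 64/3, 0, -1024/5, 0, 16384/7, 0, -262144/9, …
Product ⇒ symmetric product L₀, ord ≤ 4.
h₀' ⇒ L via d/dx closure of L₀.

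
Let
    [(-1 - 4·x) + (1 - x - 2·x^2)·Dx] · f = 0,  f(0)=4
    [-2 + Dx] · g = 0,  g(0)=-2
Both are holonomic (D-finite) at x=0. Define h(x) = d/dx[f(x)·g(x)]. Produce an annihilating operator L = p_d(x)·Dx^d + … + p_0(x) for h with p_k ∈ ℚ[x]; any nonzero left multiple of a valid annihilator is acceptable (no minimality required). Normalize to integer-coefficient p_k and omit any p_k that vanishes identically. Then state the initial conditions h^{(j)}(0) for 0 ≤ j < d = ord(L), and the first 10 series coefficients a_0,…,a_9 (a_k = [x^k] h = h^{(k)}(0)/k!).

f: a_k = 4, 4, 12, 20, 44, 84, 172, 340, 684, 1364, …
g: a_k = -2, -4, -4, -8/3, -4/3, -8/15, -8/45, -16/315, -4/315, -8/2835, …
Sym-product of L_f,L_g gives L₀ (≤ ord 1).
Derive L from L₀ (diff closure).
L = (14 + 16·x - 12·x^2 - 16·x^3 + 16·x^4) + (-3 + x + 12·x^2 - 8·x^4)·Dx  (order 1).
h: a_k = -24, -112, -344, -928, -6952/3, -83536/15, -64936/5, -9353536/315, -3006056/45, -140292848/945, …
ICs: h(0) = -24.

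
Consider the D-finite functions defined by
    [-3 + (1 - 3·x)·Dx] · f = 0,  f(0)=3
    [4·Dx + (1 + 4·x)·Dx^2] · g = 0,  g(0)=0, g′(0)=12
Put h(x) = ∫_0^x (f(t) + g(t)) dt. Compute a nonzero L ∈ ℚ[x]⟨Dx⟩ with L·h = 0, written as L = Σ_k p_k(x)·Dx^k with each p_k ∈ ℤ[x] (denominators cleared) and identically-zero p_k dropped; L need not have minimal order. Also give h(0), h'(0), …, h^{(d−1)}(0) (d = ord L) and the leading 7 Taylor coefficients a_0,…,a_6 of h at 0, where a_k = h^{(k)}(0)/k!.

f: a_k = 3, 9, 27, 81, 243, 729, 2187, …
g: a_k = 0, 12, -24, 64, -192, 3072/5, -2048, …
Sum ⇒ L₀ = lclm(L_f,L_g) in ℚ(x)⟨Dx⟩.
Integrate: L := L₀·Dx.
L = (204 + 144·x)·Dx^2 + (11 + 312·x + 288·x^2)·Dx^3 + (-5 - 11·x + 54·x^2 + 72·x^3)·Dx^4  (order 4).
h: a_k = 0, 3, 21/2, 1, 145/4, 51/5, 2239/10, …
ICs: h(0) = 0, h′(0) = 3, h′′(0) = 21, h′′′(0) = 6.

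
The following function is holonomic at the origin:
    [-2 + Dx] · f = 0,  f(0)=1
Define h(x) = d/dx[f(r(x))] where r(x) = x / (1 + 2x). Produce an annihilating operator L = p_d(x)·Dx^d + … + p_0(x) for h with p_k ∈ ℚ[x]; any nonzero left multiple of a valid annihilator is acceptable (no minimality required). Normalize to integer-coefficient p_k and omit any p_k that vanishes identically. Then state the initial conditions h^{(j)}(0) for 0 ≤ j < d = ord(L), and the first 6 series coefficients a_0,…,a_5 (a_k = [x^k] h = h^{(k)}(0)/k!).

f: a_k = 1, 2, 2, 4/3, 2/3, 4/15, …
Substitute x→r, Dx→(1/r')Dx; clear ⇒ L₀.
Derive L from L₀ (diff closure).
L = (-2 - 8·x) + (-1 - 4·x - 4·x^2)·Dx  (order 1).
h: a_k = 2, -4, 4, 8/3, -76/3, 1208/15, …
ICs: h(0) = 2.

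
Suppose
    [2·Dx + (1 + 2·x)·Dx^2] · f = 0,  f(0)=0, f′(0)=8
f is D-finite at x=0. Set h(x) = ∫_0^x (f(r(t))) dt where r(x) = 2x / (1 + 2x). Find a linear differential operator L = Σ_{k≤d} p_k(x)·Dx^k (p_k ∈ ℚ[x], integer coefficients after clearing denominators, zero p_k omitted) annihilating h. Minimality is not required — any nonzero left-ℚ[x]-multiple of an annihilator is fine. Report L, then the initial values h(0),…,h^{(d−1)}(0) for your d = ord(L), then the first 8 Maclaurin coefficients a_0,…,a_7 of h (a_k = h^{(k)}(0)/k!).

f: a_k = 0, 8, -8, 32/3, -16, 128/5, -128/3, 512/7, …
Change of var in L_f (x↦r) gives L₀.
h=∫₀ˣh₀: take L = L₀·Dx.
L = (8 + 24·x)·Dx^2 + (1 + 8·x + 12·x^2)·Dx^3  (order 3).
h: a_k = 0, 0, 8, -64/3, 208/3, -256, 15488/15, -13312/3, …
ICs: h(0) = 0, h′(0) = 0, h′′(0) = 16.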